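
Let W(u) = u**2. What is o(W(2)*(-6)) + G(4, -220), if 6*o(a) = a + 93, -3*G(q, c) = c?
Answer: 509/6 ≈ 84.833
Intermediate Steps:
G(q, c) = -c/3
o(a) = 31/2 + a/6 (o(a) = (a + 93)/6 = (93 + a)/6 = 31/2 + a/6)
o(W(2)*(-6)) + G(4, -220) = (31/2 + (2**2*(-6))/6) - 1/3*(-220) = (31/2 + (4*(-6))/6) + 220/3 = (31/2 + (1/6)*(-24)) + 220/3 = (31/2 - 4) + 220/3 = 23/2 + 220/3 = 509/6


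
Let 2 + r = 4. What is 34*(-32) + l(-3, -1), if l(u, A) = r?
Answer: -1086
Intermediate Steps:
r = 2 (r = -2 + 4 = 2)
l(u, A) = 2
34*(-32) + l(-3, -1) = 34*(-32) + 2 = -1088 + 2 = -1086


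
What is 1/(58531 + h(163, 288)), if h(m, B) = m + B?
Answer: 1/58982 ≈ 1.6954e-5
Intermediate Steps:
h(m, B) = B + m
1/(58531 + h(163, 288)) = 1/(58531 + (288 + 163)) = 1/(58531 + 451) = 1/58982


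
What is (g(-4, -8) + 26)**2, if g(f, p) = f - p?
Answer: 900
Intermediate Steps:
(g(-4, -8) + 26)**2 = ((-4 - 1*(-8)) + 26)**2 = ((-4 + 8) + 26)**2 = (4 + 26)**2 = 30**2 = 900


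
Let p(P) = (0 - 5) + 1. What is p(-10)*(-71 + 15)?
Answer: 224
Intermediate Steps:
p(P) = -4 (p(P) = -5 + 1 = -4)
p(-10)*(-71 + 15) = -4*(-71 + 15) = -4*(-56) = 224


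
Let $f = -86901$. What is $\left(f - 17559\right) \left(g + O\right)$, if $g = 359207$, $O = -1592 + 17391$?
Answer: $-39173126760$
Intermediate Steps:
$O = 15799$
$\left(f - 17559\right) \left(g + O\right) = \left(-86901 - 17559\right) \left(359207 + 15799\right) = \left(-104460\right) 375006 = -39173126760$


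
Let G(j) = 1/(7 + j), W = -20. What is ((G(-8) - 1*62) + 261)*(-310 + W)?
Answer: -65340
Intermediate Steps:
((G(-8) - 1*62) + 261)*(-310 + W) = ((1/(7 - 8) - 1*62) + 261)*(-310 - 20) = ((1/(-1) - 62) + 261)*(-330) = ((-1 - 62) + 261)*(-330) = (-63 + 261)*(-330) = 198*(-330) = -65340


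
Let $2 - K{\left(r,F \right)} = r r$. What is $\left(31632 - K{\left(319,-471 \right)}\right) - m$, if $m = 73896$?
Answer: $59495$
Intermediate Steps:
$K{\left(r,F \right)} = 2 - r^{2}$ ($K{\left(r,F \right)} = 2 - r r = 2 - r^{2}$)
$\left(31632 - K{\left(319,-471 \right)}\right) - m = \left(31632 - \left(2 - 319^{2}\right)\right) - 73896 = \left(31632 - \left(2 - 101761\right)\right) - 73896 = \left(31632 - -101759\right) - 73896 = \left(31632 + 101759\right) - 73896 = 133391 - 73896 = 59495$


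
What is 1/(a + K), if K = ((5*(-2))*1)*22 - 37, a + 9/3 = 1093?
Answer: 1/833 ≈ 0.0012005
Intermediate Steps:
a = 1090 (a = -3 + 1093 = 1090)
K = -257 (K = -10*1*22 - 37 = -10*22 - 37 = -220 - 37 = -257)
1/(a + K) = 1/(1090 - 257) = 1/833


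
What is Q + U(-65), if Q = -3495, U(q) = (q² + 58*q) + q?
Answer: -3105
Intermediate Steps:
U(q) = q² + 59*q
Q + U(-65) = -3495 - 65*(59 - 65) = -3495 - 65*(-6) = -3495 + 390 = -3105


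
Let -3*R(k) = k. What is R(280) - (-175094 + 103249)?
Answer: 215255/3 ≈ 71752.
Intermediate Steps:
R(k) = -k/3
R(280) - (-175094 + 103249) = -⅓*280 - (-175094 + 103249) = -280/3 - 1*(-71845) = -280/3 + 71845 = 215255/3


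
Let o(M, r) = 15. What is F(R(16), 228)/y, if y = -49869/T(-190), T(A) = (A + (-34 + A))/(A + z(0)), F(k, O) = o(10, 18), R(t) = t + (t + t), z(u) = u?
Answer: -23/35093 ≈ -0.00065540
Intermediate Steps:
R(t) = 3*t (R(t) = t + 2*t = 3*t)
F(k, O) = 15
T(A) = (-34 + 2*A)/A (T(A) = (A + (-34 + A))/(A + 0) = (-34 + 2*A)/A)
y = -526395/23 (y = -49869/(2 - 34/(-190)) = -49869/(2 - 34*(-1/190)) = -49869/(2 + 17/95) = -49869/207/95 = -49869*95/207 = -526395/23 ≈ -22887.)
F(R(16), 228)/y = 15/(-526395/23) = 15*(-23/526395) = -23/35093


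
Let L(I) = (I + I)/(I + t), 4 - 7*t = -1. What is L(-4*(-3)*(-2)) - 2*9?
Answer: -2598/163 ≈ -15.939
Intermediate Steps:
t = 5/7 (t = 4/7 - 1/7*(-1) = 4/7 + 1/7 = 5/7 ≈ 0.71429)
L(I) = 2*I/(5/7 + I) (L(I) = (I + I)/(I + 5/7) = (2*I)/(5/7 + I) = 2*I/(5/7 + I))
L(-4*(-3)*(-2)) - 2*9 = 14*(-4*(-3)*(-2))/(5 + 7*(-4*(-3)*(-2))) - 2*9 = 14*(12*(-2))/(5 + 7*(12*(-2))) - 18 = 14*(-24)/(5 + 7*(-24)) - 18 = 14*(-24)/(5 - 168) - 18 = 14*(-24)/(-163) - 18 = 14*(-24)*(-1/163) - 18 = 336/163 - 18 = -2598/163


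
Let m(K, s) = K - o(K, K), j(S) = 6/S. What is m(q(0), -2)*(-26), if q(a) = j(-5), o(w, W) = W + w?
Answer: -156/5 ≈ -31.200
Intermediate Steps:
q(a) = -6/5 (q(a) = 6/(-5) = 6*(-1/5) = -6/5)
m(K, s) = -K (m(K, s) = K - (K + K) = K - 2*K = -K)
m(q(0), -2)*(-26) = -1*(-6/5)*(-26) = (6/5)*(-26) = -156/5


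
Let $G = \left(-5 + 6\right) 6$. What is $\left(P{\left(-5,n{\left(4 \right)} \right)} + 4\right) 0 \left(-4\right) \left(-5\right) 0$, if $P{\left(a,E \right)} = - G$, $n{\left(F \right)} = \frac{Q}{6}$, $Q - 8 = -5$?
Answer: $0$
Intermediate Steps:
$Q = 3$ ($Q = 8 - 5 = 3$)
$n{\left(F \right)} = \frac{1}{2}$ ($n{\left(F \right)} = \frac{3}{6} = 3 \cdot \frac{1}{6} = \frac{1}{2}$)
$G = 6$ ($G = 1 \cdot 6 = 6$)
$P{\left(a,E \right)} = -6$ ($P{\left(a,E \right)} = \left(-1\right) 6 = -6$)
$\left(P{\left(-5,n{\left(4 \right)} \right)} + 4\right) 0 \left(-4\right) \left(-5\right) 0 = \left(-6 + 4\right) 0 \left(-4\right) \left(-5\right) 0 = - 2 \cdot 0 \left(-5\right) 0 = \left(-2\right) 0 \cdot 0 = 0 \cdot 0 = 0$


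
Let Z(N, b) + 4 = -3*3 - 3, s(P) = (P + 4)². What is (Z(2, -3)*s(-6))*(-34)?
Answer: 2176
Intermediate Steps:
s(P) = (4 + P)²
Z(N, b) = -16 (Z(N, b) = -4 + (-3*3 - 3) = -4 + (-9 - 3) = -4 - 12 = -16)
(Z(2, -3)*s(-6))*(-34) = -16*(4 - 6)²*(-34) = -16*(-2)²*(-34) = -16*4*(-34) = -64*(-34) = 2176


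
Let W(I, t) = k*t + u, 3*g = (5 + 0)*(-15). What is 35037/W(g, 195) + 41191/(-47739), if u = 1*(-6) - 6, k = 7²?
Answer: 426515210/151857759 ≈ 2.8087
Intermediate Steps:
k = 49
u = -12 (u = -6 - 6 = -12)
g = -25 (g = ((5 + 0)*(-15))/3 = (5*(-15))/3 = (⅓)*(-75) = -25)
W(I, t) = -12 + 49*t (W(I, t) = 49*t - 12 = -12 + 49*t)
35037/W(g, 195) + 41191/(-47739) = 35037/(-12 + 49*195) + 41191/(-47739) = 35037/(-12 + 9555) + 41191*(-1/47739) = 35037/9543 - 41191/47739 = 35037*(1/9543) - 41191/47739 = 11679/3181 - 41191/47739 = 426515210/151857759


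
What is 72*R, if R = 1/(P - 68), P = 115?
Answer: 72/47 ≈ 1.5319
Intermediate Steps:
R = 1/47 (R = 1/(115 - 68) = 1/47 ≈ 0.021277)
72*R = 72*(1/47) = 72/47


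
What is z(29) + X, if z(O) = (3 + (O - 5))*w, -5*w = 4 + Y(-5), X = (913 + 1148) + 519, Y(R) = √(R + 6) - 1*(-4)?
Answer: 12657/5 ≈ 2531.4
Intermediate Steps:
Y(R) = 4 + √(6 + R) (Y(R) = √(6 + R) + 4 = 4 + √(6 + R))
X = 2580 (X = 2061 + 519 = 2580)
w = -9/5 (w = -(4 + (4 + √(6 - 5)))/5 = -(4 + (4 + √1))/5 = -(4 + (4 + 1))/5 = -(4 + 5)/5 = -⅕*9 = -9/5 ≈ -1.8000)
z(O) = 18/5 - 9*O/5 (z(O) = (3 + (O - 5))*(-9/5) = (3 + (-5 + O))*(-9/5) = (-2 + O)*(-9/5) = 18/5 - 9*O/5)
z(29) + X = (18/5 - 9/5*29) + 2580 = (18/5 - 261/5) + 2580 = -243/5 + 2580 = 12657/5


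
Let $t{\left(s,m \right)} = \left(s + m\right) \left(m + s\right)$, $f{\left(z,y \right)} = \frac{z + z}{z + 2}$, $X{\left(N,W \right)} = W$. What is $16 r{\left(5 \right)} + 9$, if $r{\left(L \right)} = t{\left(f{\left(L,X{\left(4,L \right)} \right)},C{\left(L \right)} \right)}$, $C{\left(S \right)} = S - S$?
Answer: $\frac{2041}{49} \approx 41.653$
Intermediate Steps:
$f{\left(z,y \right)} = \frac{2 z}{2 + z}$
$C{\left(S \right)} = 0$
$t{\left(s,m \right)} = \left(m + s\right)^{2}$ ($t{\left(s,m \right)} = \left(m + s\right) \left(m + s\right) = \left(m + s\right)^{2}$)
$r{\left(L \right)} = \frac{4 L^{2}}{\left(2 + L\right)^{2}}$ ($r{\left(L \right)} = \left(0 + \frac{2 L}{2 + L}\right)^{2} = \left(\frac{2 L}{2 + L}\right)^{2} = \frac{4 L^{2}}{\left(2 + L\right)^{2}}$)
$16 r{\left(5 \right)} + 9 = 16 \frac{4 \cdot 5^{2}}{\left(2 + 5\right)^{2}} + 9 = 16 \cdot 4 \cdot 25 \cdot \frac{1}{49} + 9 = 16 \cdot \frac{100}{49} + 9 = \frac{1600}{49} + 9 = \frac{2041}{49}$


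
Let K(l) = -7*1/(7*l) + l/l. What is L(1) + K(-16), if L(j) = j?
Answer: 33/16 ≈ 2.0625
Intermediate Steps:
K(l) = 1 - 1/l (K(l) = -1/l + 1 = 1 - 1/l)
L(1) + K(-16) = 1 + (-1 - 16)/(-16) = 1 - 1/16*(-17) = 1 + 17/16 = 33/16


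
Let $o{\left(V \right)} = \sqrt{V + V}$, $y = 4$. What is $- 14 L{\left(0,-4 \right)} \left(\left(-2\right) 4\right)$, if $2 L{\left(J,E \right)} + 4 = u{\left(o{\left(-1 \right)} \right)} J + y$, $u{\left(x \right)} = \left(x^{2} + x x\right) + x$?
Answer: $0$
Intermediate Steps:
$o{\left(V \right)} = \sqrt{2} \sqrt{V}$ ($o{\left(V \right)} = \sqrt{2 V} = \sqrt{2} \sqrt{V}$)
$u{\left(x \right)} = x + 2 x^{2}$ ($u{\left(x \right)} = \left(x^{2} + x^{2}\right) + x = 2 x^{2} + x = x + 2 x^{2}$)
$L{\left(J,E \right)} = \frac{i J \sqrt{2} \left(1 + 2 i \sqrt{2}\right)}{2}$ ($L{\left(J,E \right)} = -2 + \frac{\sqrt{2} \sqrt{-1} \left(1 + 2 \sqrt{2} \sqrt{-1}\right) J + 4}{2} = -2 + \frac{\sqrt{2} i \left(1 + 2 \sqrt{2} i\right) J + 4}{2} = -2 + \frac{i \sqrt{2} \left(1 + 2 i \sqrt{2}\right) J + 4}{2} = -2 + \frac{i J \sqrt{2} \left(1 + 2 i \sqrt{2}\right) + 4}{2} = -2 + \frac{4 + i J \sqrt{2} \left(1 + 2 i \sqrt{2}\right)}{2} = -2 + \left(2 + \frac{i J \sqrt{2} \left(1 + 2 i \sqrt{2}\right)}{2}\right) = \frac{i J \sqrt{2} \left(1 + 2 i \sqrt{2}\right)}{2}$)
$- 14 L{\left(0,-4 \right)} \left(\left(-2\right) 4\right) = - 14 \cdot \frac{1}{2} \cdot 0 \left(-4 + i \sqrt{2}\right) \left(\left(-2\right) 4\right) = \left(-14\right) 0 \left(-8\right) = 0 \left(-8\right) = 0$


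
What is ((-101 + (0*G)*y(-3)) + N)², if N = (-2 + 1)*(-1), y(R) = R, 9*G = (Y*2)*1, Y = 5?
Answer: 10000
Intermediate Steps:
G = 10/9 (G = ((5*2)*1)/9 = (10*1)/9 = (⅑)*10 = 10/9 ≈ 1.1111)
N = 1 (N = -1*(-1) = 1)
((-101 + (0*G)*y(-3)) + N)² = ((-101 + (0*(10/9))*(-3)) + 1)² = ((-101 + 0*(-3)) + 1)² = ((-101 + 0) + 1)² = (-101 + 1)² = (-100)² = 10000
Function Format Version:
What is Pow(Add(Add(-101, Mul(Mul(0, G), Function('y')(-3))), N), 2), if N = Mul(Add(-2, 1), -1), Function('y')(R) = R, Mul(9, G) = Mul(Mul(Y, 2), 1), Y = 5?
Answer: 10000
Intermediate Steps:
G = Rational(10, 9) (G = Mul(Rational(1, 9), Mul(Mul(5, 2), 1)) = Mul(Rational(1, 9), Mul(10, 1)) = Mul(Rational(1, 9), 10) = Rational(10, 9) ≈ 1.1111)
N = 1 (N = Mul(-1, -1) = 1)
Pow(Add(Add(-101, Mul(Mul(0, G), Function('y')(-3))), N), 2) = Pow(Add(Add(-101, Mul(Mul(0, Rational(10, 9)), -3)), 1), 2) = Pow(Add(Add(-101, Mul(0, -3)), 1), 2) = Pow(Add(Add(-101, 0), 1), 2) = Pow(Add(-101, 1), 2) = Pow(-100, 2) = 10000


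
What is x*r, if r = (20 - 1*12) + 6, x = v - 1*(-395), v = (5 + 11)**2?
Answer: 9114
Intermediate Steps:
v = 256 (v = 16**2 = 256)
x = 651 (x = 256 - 1*(-395) = 256 + 395 = 651)
r = 14 (r = (20 - 12) + 6 = 8 + 6 = 14)
x*r = 651*14 = 9114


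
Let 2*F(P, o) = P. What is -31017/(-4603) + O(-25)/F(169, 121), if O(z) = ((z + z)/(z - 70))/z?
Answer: 497959523/73901165 ≈ 6.7382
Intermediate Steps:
F(P, o) = P/2
O(z) = 2/(-70 + z) (O(z) = ((2*z)/(-70 + z))/z = (2*z/(-70 + z))/z = 2/(-70 + z))
-31017/(-4603) + O(-25)/F(169, 121) = -31017/(-4603) + (2/(-70 - 25))/(((1/2)*169)) = -31017*(-1/4603) + (2/(-95))/(169/2) = 31017/4603 + (2*(-1/95))*(2/169) = 31017/4603 - 2/95*2/169 = 31017/4603 - 4/16055 = 497959523/73901165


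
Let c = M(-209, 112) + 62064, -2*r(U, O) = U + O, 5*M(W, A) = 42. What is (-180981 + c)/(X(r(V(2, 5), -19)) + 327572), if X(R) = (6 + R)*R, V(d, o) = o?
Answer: -198181/546105 ≈ -0.36290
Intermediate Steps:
M(W, A) = 42/5 (M(W, A) = (⅕)*42 = 42/5)
r(U, O) = -O/2 - U/2 (r(U, O) = -(U + O)/2 = -(O + U)/2 = -O/2 - U/2)
c = 310362/5 (c = 42/5 + 62064 = 310362/5 ≈ 62072.)
X(R) = R*(6 + R)
(-180981 + c)/(X(r(V(2, 5), -19)) + 327572) = (-180981 + 310362/5)/((-½*(-19) - ½*5)*(6 + (-½*(-19) - ½*5)) + 327572) = -594543/(5*((19/2 - 5/2)*(6 + (19/2 - 5/2)) + 327572)) = -594543/(5*(7*(6 + 7) + 327572)) = -594543/(5*(7*13 + 327572)) = -594543/(5*(91 + 327572)) = -594543/5/327663 = -594543/5*1/327663 = -198181/546105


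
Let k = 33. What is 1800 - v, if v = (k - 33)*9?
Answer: 1800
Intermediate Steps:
v = 0 (v = (33 - 33)*9 = 0*9 = 0)
1800 - v = 1800 - 1*0 = 1800 + 0 = 1800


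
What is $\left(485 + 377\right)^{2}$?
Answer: $743044$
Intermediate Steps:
$\left(485 + 377\right)^{2} = 862^{2} = 743044$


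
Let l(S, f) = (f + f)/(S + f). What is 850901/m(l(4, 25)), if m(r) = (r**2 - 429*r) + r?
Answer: -715607741/618100 ≈ -1157.8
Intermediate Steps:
l(S, f) = 2*f/(S + f) (l(S, f) = (2*f)/(S + f) = 2*f/(S + f))
m(r) = r**2 - 428*r
850901/m(l(4, 25)) = 850901/(((2*25/(4 + 25))*(-428 + 2*25/(4 + 25)))) = 850901/(((2*25/29)*(-428 + 2*25/29))) = 850901/(((2*25*(1/29))*(-428 + 2*25*(1/29)))) = 850901/((50*(-428 + 50/29)/29)) = 850901/(((50/29)*(-12362/29))) = 850901/(-618100/841) = 850901*(-841/618100) = -715607741/618100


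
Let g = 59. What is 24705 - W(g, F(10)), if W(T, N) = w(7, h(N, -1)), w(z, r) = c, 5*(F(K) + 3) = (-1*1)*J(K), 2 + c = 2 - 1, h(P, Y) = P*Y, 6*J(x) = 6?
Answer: 24706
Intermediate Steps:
J(x) = 1 (J(x) = (1/6)*6 = 1)
c = -1 (c = -2 + (2 - 1) = -2 + 1 = -1)
F(K) = -16/5 (F(K) = -3 + (-1*1*1)/5 = -3 + (-1*1)/5 = -3 + (1/5)*(-1) = -3 - 1/5 = -16/5)
w(z, r) = -1
W(T, N) = -1
24705 - W(g, F(10)) = 24705 - 1*(-1) = 24705 + 1 = 24706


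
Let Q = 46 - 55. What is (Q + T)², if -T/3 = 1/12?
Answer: 1369/16 ≈ 85.563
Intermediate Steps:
Q = -9
T = -¼ (T = -3/12 = -3*1/12 = -¼ ≈ -0.25000)
(Q + T)² = (-9 - ¼)² = (-37/4)² = 1369/16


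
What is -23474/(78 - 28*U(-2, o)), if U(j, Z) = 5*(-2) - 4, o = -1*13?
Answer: -11737/235 ≈ -49.945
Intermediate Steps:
o = -13
U(j, Z) = -14 (U(j, Z) = -10 - 4 = -14)
-23474/(78 - 28*U(-2, o)) = -23474/(78 - 28*(-14)) = -23474/(78 + 392) = -23474/470 = -23474*1/470 = -11737/235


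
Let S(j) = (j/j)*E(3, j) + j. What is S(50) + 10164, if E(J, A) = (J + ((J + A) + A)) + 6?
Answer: 10326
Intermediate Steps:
E(J, A) = 6 + 2*A + 2*J (E(J, A) = (J + ((A + J) + A)) + 6 = (J + (J + 2*A)) + 6 = (2*A + 2*J) + 6 = 6 + 2*A + 2*J)
S(j) = 12 + 3*j (S(j) = (j/j)*(6 + 2*j + 2*3) + j = 1*(6 + 2*j + 6) + j = 1*(12 + 2*j) + j = (12 + 2*j) + j = 12 + 3*j)
S(50) + 10164 = (12 + 3*50) + 10164 = (12 + 150) + 10164 = 162 + 10164 = 10326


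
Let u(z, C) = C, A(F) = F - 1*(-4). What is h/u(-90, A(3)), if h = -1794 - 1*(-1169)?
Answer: -625/7 ≈ -89.286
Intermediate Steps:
A(F) = 4 + F (A(F) = F + 4 = 4 + F)
h = -625 (h = -1794 + 1169 = -625)
h/u(-90, A(3)) = -625/(4 + 3) = -625/7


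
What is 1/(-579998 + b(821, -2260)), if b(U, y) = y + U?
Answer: -1/581437 ≈ -1.7199e-6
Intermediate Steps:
b(U, y) = U + y
1/(-579998 + b(821, -2260)) = 1/(-579998 + (821 - 2260)) = 1/(-579998 - 1439) = 1/(-581437) = -1/581437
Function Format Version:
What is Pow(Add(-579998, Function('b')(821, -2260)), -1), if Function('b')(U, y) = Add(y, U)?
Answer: Rational(-1, 581437) ≈ -1.7199e-6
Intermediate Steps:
Function('b')(U, y) = Add(U, y)
Pow(Add(-579998, Function('b')(821, -2260)), -1) = Pow(Add(-579998, Add(821, -2260)), -1) = Pow(Add(-579998, -1439), -1) = Pow(-581437, -1) = Rational(-1, 581437)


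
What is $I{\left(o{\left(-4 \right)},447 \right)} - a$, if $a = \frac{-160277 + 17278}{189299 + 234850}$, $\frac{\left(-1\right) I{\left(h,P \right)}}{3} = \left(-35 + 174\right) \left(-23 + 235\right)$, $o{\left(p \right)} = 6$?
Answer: $- \frac{37496325197}{424149} \approx -88404.0$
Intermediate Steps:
$I{\left(h,P \right)} = -88404$ ($I{\left(h,P \right)} = - 3 \left(-35 + 174\right) \left(-23 + 235\right) = - 3 \cdot 139 \cdot 212 = \left(-3\right) 29468 = -88404$)
$a = - \frac{142999}{424149} \approx -0.33714$
$I{\left(o{\left(-4 \right)},447 \right)} - a = -88404 - - \frac{142999}{424149} = -88404 + \frac{142999}{424149} = - \frac{37496325197}{424149}$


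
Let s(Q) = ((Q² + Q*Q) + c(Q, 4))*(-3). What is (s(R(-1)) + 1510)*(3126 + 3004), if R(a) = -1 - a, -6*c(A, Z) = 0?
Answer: 9256300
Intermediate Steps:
c(A, Z) = 0 (c(A, Z) = -⅙*0 = 0)
s(Q) = -6*Q² (s(Q) = ((Q² + Q*Q) + 0)*(-3) = ((Q² + Q²) + 0)*(-3) = (2*Q² + 0)*(-3) = (2*Q²)*(-3) = -6*Q²)
(s(R(-1)) + 1510)*(3126 + 3004) = (-6*(-1 - 1*(-1))² + 1510)*(3126 + 3004) = (-6*(-1 + 1)² + 1510)*6130 = (-6*0² + 1510)*6130 = (-6*0 + 1510)*6130 = (0 + 1510)*6130 = 1510*6130 = 9256300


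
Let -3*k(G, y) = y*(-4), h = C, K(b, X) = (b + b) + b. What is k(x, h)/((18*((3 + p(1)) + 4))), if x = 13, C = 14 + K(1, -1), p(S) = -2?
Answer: 34/135 ≈ 0.25185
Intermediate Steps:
K(b, X) = 3*b (K(b, X) = 2*b + b = 3*b)
C = 17 (C = 14 + 3*1 = 14 + 3 = 17)
h = 17
k(G, y) = 4*y/3 (k(G, y) = -y*(-4)/3 = -(-4)*y/3 = 4*y/3)
k(x, h)/((18*((3 + p(1)) + 4))) = ((4/3)*17)/((18*((3 - 2) + 4))) = 68/(3*((18*(1 + 4)))) = 68/(3*((18*5))) = (68/3)/90 = (68/3)*(1/90) = 34/135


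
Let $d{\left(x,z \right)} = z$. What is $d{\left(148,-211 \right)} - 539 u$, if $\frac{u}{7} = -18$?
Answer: $67703$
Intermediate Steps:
$u = -126$ ($u = 7 \left(-18\right) = -126$)
$d{\left(148,-211 \right)} - 539 u = -211 - -67914 = -211 + 67914 = 67703$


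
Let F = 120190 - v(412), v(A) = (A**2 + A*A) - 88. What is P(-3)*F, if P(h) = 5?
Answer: -1096050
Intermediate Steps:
v(A) = -88 + 2*A**2 (v(A) = (A**2 + A**2) - 88 = 2*A**2 - 88 = -88 + 2*A**2)
F = -219210 (F = 120190 - (-88 + 2*412**2) = 120190 - (-88 + 2*169744) = 120190 - (-88 + 339488) = 120190 - 1*339400 = 120190 - 339400 = -219210)
P(-3)*F = 5*(-219210) = -1096050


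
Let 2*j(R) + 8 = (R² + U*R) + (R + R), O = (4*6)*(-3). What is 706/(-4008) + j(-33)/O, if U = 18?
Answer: -74543/24048 ≈ -3.0998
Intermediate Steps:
O = -72 (O = 24*(-3) = -72)
j(R) = -4 + R²/2 + 10*R (j(R) = -4 + ((R² + 18*R) + (R + R))/2 = -4 + ((R² + 18*R) + 2*R)/2 = -4 + (R² + 20*R)/2 = -4 + (R²/2 + 10*R) = -4 + R²/2 + 10*R)
706/(-4008) + j(-33)/O = 706/(-4008) + (-4 + (½)*(-33)² + 10*(-33))/(-72) = 706*(-1/4008) + (-4 + (½)*1089 - 330)*(-1/72) = -353/2004 + (-4 + 1089/2 - 330)*(-1/72) = -353/2004 + (421/2)*(-1/72) = -353/2004 - 421/144 = -74543/24048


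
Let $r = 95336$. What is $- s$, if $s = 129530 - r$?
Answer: $-34194$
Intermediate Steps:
$s = 34194$ ($s = 129530 - 95336 = 34194$)
$- s = \left(-1\right) 34194 = -34194$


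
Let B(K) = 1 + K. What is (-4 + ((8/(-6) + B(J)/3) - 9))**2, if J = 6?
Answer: 144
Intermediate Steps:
(-4 + ((8/(-6) + B(J)/3) - 9))**2 = (-4 + ((8/(-6) + (1 + 6)/3) - 9))**2 = (-4 + ((8*(-1/6) + 7*(1/3)) - 9))**2 = (-4 + ((-4/3 + 7/3) - 9))**2 = (-4 + (1 - 9))**2 = (-4 - 8)**2 = (-12)**2 = 144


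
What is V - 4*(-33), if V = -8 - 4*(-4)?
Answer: 140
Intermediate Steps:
V = 8 (V = -8 - 1*(-16) = -8 + 16 = 8)
V - 4*(-33) = 8 - 4*(-33) = 8 + 132 = 140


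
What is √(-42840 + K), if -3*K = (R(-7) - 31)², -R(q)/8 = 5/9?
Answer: I*√31535643/27 ≈ 207.99*I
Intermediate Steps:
R(q) = -40/9
K = -101761/243 (K = -(-40/9 - 31)²/3 = -(-319/9)²/3 = -⅓*101761/81 = -101761/243 ≈ -418.77)
√(-42840 + K) = √(-42840 - 101761/243) = √(-10511881/243) = I*√31535643/27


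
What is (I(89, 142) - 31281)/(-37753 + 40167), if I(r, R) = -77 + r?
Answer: -31269/2414 ≈ -12.953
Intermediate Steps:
(I(89, 142) - 31281)/(-37753 + 40167) = ((-77 + 89) - 31281)/(-37753 + 40167) = (12 - 31281)/2414 = -31269*1/2414 = -31269/2414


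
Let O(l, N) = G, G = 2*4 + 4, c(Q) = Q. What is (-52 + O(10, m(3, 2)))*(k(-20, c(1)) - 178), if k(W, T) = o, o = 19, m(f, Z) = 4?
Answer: 6360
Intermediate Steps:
k(W, T) = 19
G = 12 (G = 8 + 4 = 12)
O(l, N) = 12
(-52 + O(10, m(3, 2)))*(k(-20, c(1)) - 178) = (-52 + 12)*(19 - 178) = -40*(-159) = 6360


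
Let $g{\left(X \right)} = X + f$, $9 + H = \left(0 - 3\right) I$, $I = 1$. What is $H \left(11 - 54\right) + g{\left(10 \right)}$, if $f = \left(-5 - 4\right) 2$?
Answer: $508$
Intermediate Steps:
$f = -18$ ($f = \left(-9\right) 2 = -18$)
$H = -12$ ($H = -9 + \left(0 - 3\right) 1 = -9 - 3 = -12$)
$g{\left(X \right)} = -18 + X$ ($g{\left(X \right)} = X - 18 = -18 + X$)
$H \left(11 - 54\right) + g{\left(10 \right)} = - 12 \left(11 - 54\right) + \left(-18 + 10\right) = - 12 \left(11 - 54\right) - 8 = \left(-12\right) \left(-43\right) - 8 = 516 - 8 = 508$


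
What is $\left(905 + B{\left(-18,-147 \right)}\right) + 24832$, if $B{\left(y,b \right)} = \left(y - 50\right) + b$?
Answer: $25522$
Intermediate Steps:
$B{\left(y,b \right)} = -50 + b + y$ ($B{\left(y,b \right)} = \left(-50 + y\right) + b = -50 + b + y$)
$\left(905 + B{\left(-18,-147 \right)}\right) + 24832 = \left(905 - 215\right) + 24832 = 690 + 24832 = 25522$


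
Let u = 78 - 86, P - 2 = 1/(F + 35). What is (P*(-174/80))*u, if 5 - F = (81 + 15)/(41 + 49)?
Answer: 102921/2920 ≈ 35.247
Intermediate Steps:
F = 59/15 (F = 5 - (81 + 15)/(41 + 49) = 5 - 96/90 = 5 - 1*16/15 = 5 - 16/15 = 59/15 ≈ 3.9333)
P = 1183/584 (P = 2 + 1/(59/15 + 35) = 2 + 1/(584/15) = 2 + 15/584 = 1183/584 ≈ 2.0257)
u = -8
(P*(-174/80))*u = (1183*(-174/80)/584)*(-8) = (1183*(-174*1/80)/584)*(-8) = ((1183/584)*(-87/40))*(-8) = -102921/23360*(-8) = 102921/2920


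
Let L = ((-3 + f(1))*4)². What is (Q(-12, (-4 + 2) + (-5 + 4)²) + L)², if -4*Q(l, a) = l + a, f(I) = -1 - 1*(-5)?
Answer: 5929/16 ≈ 370.56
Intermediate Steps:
f(I) = 4 (f(I) = -1 + 5 = 4)
Q(l, a) = -a/4 - l/4 (Q(l, a) = -(l + a)/4 = -(a + l)/4 = -a/4 - l/4)
L = 16 (L = ((-3 + 4)*4)² = (1*4)² = 4² = 16)
(Q(-12, (-4 + 2) + (-5 + 4)²) + L)² = ((-((-4 + 2) + (-5 + 4)²)/4 - ¼*(-12)) + 16)² = ((-(-2 + (-1)²)/4 + 3) + 16)² = ((-(-2 + 1)/4 + 3) + 16)² = ((-¼*(-1) + 3) + 16)² = ((¼ + 3) + 16)² = (13/4 + 16)² = (77/4)² = 5929/16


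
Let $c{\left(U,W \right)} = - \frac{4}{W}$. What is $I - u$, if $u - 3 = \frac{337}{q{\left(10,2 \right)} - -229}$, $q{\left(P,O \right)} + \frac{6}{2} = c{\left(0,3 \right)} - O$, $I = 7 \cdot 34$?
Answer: $\frac{155969}{668} \approx 233.49$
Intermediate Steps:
$I = 238$
$q{\left(P,O \right)} = - \frac{13}{3} - O$ ($q{\left(P,O \right)} = -3 - \left(\frac{4}{3} + O\right) = - \frac{13}{3} - O$)
$u = \frac{3015}{668}$ ($u = 3 + \frac{337}{\left(- \frac{13}{3} - 2\right) - -229} = 3 + \frac{337}{\left(- \frac{13}{3} - 2\right) + 229} = 3 + \frac{337}{- \frac{19}{3} + 229} = 3 + \frac{337}{\frac{668}{3}} = 3 + 337 \cdot \frac{3}{668} = 3 + \frac{1011}{668} = \frac{3015}{668} \approx 4.5135$)
$I - u = 238 - \frac{3015}{668} = \frac{155969}{668}$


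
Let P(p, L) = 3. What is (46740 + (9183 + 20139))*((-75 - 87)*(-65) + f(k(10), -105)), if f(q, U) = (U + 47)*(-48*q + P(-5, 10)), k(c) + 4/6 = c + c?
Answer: 4881659160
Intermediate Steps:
k(c) = -⅔ + 2*c (k(c) = -⅔ + (c + c) = -⅔ + 2*c)
f(q, U) = (3 - 48*q)*(47 + U) (f(q, U) = (U + 47)*(-48*q + 3) = (47 + U)*(3 - 48*q) = (3 - 48*q)*(47 + U))
(46740 + (9183 + 20139))*((-75 - 87)*(-65) + f(k(10), -105)) = (46740 + (9183 + 20139))*((-75 - 87)*(-65) + (141 - 2256*(-⅔ + 2*10) + 3*(-105) - 48*(-105)*(-⅔ + 2*10))) = (46740 + 29322)*(-162*(-65) + (141 - 2256*(-⅔ + 20) - 315 - 48*(-105)*(-⅔ + 20))) = 76062*(10530 + (141 - 2256*58/3 - 315 - 48*(-105)*58/3)) = 76062*(10530 + (141 - 43616 - 315 + 97440)) = 76062*(10530 + 53650) = 76062*64180 = 4881659160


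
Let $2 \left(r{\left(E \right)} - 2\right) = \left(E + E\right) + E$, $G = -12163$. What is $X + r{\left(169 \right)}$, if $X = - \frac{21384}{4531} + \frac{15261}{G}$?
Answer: $\frac{27503010217}{110221106} \approx 249.53$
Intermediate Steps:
$r{\left(E \right)} = 2 + \frac{3 E}{2}$ ($r{\left(E \right)} = 2 + \frac{\left(E + E\right) + E}{2} = 2 + \frac{2 E + E}{2} = 2 + \frac{3 E}{2}$)
$X = - \frac{329241183}{55110553}$ ($X = - \frac{21384}{4531} + \frac{15261}{-12163} = \left(-21384\right) \frac{1}{4531} + 15261 \left(- \frac{1}{12163}\right) = - \frac{21384}{4531} - \frac{15261}{12163} = - \frac{329241183}{55110553} \approx -5.9742$)
$X + r{\left(169 \right)} = - \frac{329241183}{55110553} + \left(2 + \frac{3}{2} \cdot 169\right) = - \frac{329241183}{55110553} + \left(2 + \frac{507}{2}\right) = - \frac{329241183}{55110553} + \frac{511}{2} = \frac{27503010217}{110221106}$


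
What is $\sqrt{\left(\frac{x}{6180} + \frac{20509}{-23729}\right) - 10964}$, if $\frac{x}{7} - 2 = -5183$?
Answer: $\frac{i \sqrt{6553434417443834735}}{24440870} \approx 104.74 i$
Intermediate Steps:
$x = -36267$ ($x = 14 + 7 \left(-5183\right) = 14 - 36281 = -36267$)
$\sqrt{\left(\frac{x}{6180} + \frac{20509}{-23729}\right) - 10964} = \sqrt{\left(- \frac{36267}{6180} + \frac{20509}{-23729}\right) - 10964} = \sqrt{\left(\left(-36267\right) \frac{1}{6180} + 20509 \left(- \frac{1}{23729}\right)\right) - 10964} = \sqrt{\left(- \frac{12089}{2060} - \frac{20509}{23729}\right) - 10964} = \sqrt{- \frac{329108421}{48881740} - 10964} = \sqrt{- \frac{536268505781}{48881740}} = \frac{i \sqrt{6553434417443834735}}{24440870}$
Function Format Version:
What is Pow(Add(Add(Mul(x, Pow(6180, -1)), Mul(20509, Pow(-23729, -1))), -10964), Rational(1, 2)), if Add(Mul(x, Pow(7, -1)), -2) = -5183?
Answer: Mul(Rational(1, 24440870), I, Pow(6553434417443834735, Rational(1, 2))) ≈ Mul(104.74, I)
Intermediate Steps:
x = -36267 (x = Add(14, Mul(7, -5183)) = Add(14, -36281) = -36267)
Pow(Add(Add(Mul(x, Pow(6180, -1)), Mul(20509, Pow(-23729, -1))), -10964), Rational(1, 2)) = Pow(Add(Add(Mul(-36267, Pow(6180, -1)), Mul(20509, Pow(-23729, -1))), -10964), Rational(1, 2)) = Pow(Add(Add(Mul(-36267, Rational(1, 6180)), Mul(20509, Rational(-1, 23729))), -10964), Rational(1, 2)) = Pow(Add(Add(Rational(-12089, 2060), Rational(-20509, 23729)), -10964), Rational(1, 2)) = Pow(Add(Rational(-329108421, 48881740), -10964), Rational(1, 2)) = Pow(Rational(-536268505781, 48881740), Rational(1, 2)) = Mul(Rational(1, 24440870), I, Pow(6553434417443834735, Rational(1, 2)))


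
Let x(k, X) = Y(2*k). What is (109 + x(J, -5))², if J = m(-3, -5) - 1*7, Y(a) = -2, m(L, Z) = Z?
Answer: 11449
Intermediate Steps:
J = -12 (J = -5 - 1*7 = -5 - 7 = -12)
x(k, X) = -2
(109 + x(J, -5))² = (109 - 2)² = 107² = 11449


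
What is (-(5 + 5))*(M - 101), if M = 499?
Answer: -3980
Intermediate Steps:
(-(5 + 5))*(M - 101) = (-(5 + 5))*(499 - 101) = -1*10*398 = -10*398 = -3980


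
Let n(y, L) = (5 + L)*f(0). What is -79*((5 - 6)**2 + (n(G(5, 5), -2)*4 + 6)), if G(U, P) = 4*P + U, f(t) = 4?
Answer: -4345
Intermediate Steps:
G(U, P) = U + 4*P
n(y, L) = 20 + 4*L (n(y, L) = (5 + L)*4 = 20 + 4*L)
-79*((5 - 6)**2 + (n(G(5, 5), -2)*4 + 6)) = -79*((5 - 6)**2 + ((20 + 4*(-2))*4 + 6)) = -79*((-1)**2 + ((20 - 8)*4 + 6)) = -79*(1 + (12*4 + 6)) = -79*(1 + (48 + 6)) = -79*(1 + 54) = -79*55 = -4345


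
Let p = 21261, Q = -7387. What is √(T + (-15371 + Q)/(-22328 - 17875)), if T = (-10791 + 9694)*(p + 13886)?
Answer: I*√769355012297497/4467 ≈ 6209.4*I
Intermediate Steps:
T = -38556259 (T = (-10791 + 9694)*(21261 + 13886) = -1097*35147 = -38556259)
√(T + (-15371 + Q)/(-22328 - 17875)) = √(-38556259 + (-15371 - 7387)/(-22328 - 17875)) = √(-38556259 - 22758/(-40203)) = √(-38556259 - 22758*(-1/40203)) = √(-38556259 + 7586/13401) = √(-516692419273/13401) = I*√769355012297497/4467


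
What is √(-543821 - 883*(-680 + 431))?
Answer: I*√323954 ≈ 569.17*I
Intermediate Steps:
√(-543821 - 883*(-680 + 431)) = √(-543821 - 883*(-249)) = √(-543821 + 219867) = √(-323954) = I*√323954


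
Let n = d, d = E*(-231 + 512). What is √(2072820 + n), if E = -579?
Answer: √1910121 ≈ 1382.1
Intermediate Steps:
d = -162699 (d = -579*(-231 + 512) = -579*281 = -162699)
n = -162699
√(2072820 + n) = √(2072820 - 162699) = √1910121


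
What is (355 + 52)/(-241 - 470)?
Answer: -407/711 ≈ -0.57243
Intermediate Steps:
(355 + 52)/(-241 - 470) = 407/(-711) = 407*(-1/711) = -407/711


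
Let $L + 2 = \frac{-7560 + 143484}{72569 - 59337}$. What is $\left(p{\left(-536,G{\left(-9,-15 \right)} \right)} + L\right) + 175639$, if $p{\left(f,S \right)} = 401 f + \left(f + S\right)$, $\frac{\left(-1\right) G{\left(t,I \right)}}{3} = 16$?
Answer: $- \frac{131898983}{3308} \approx -39873.0$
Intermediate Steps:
$L = \frac{27365}{3308}$ ($L = -2 + \frac{-7560 + 143484}{72569 - 59337} = -2 + \frac{135924}{13232} = -2 + 135924 \cdot \frac{1}{13232} = -2 + \frac{33981}{3308} = \frac{27365}{3308} \approx 8.2724$)
$G{\left(t,I \right)} = -48$ ($G{\left(t,I \right)} = \left(-3\right) 16 = -48$)
$p{\left(f,S \right)} = S + 402 f$ ($p{\left(f,S \right)} = 401 f + \left(S + f\right) = S + 402 f$)
$\left(p{\left(-536,G{\left(-9,-15 \right)} \right)} + L\right) + 175639 = \left(\left(-48 + 402 \left(-536\right)\right) + \frac{27365}{3308}\right) + 175639 = \left(\left(-48 - 215472\right) + \frac{27365}{3308}\right) + 175639 = \left(-215520 + \frac{27365}{3308}\right) + 175639 = - \frac{712912795}{3308} + 175639 = - \frac{131898983}{3308}$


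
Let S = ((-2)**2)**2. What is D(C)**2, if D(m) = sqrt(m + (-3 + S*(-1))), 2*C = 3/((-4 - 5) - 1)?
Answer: -383/20 ≈ -19.150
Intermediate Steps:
S = 16 (S = 4**2 = 16)
C = -3/20 (C = (3/((-4 - 5) - 1))/2 = (3/(-9 - 1))/2 = (3/(-10))/2 = (3*(-1/10))/2 = (1/2)*(-3/10) = -3/20 ≈ -0.15000)
D(m) = sqrt(-19 + m) (D(m) = sqrt(m + (-3 + 16*(-1))) = sqrt(m + (-3 - 16)) = sqrt(m - 19) = sqrt(-19 + m))
D(C)**2 = (sqrt(-19 - 3/20))**2 = (sqrt(-383/20))**2 = (I*sqrt(1915)/10)**2 = -383/20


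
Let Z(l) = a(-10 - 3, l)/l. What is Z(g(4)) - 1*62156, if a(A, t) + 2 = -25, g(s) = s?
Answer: -248651/4 ≈ -62163.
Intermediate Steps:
a(A, t) = -27 (a(A, t) = -2 - 25 = -27)
Z(l) = -27/l
Z(g(4)) - 1*62156 = -27/4 - 1*62156 = -27*¼ - 62156 = -27/4 - 62156 = -248651/4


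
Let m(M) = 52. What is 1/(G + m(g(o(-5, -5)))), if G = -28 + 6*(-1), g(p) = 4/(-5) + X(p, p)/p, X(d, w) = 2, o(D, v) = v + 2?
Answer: 1/18 ≈ 0.055556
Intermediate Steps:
o(D, v) = 2 + v
g(p) = -⅘ + 2/p (g(p) = 4/(-5) + 2/p = 4*(-⅕) + 2/p = -⅘ + 2/p)
G = -34 (G = -28 - 6 = -34)
1/(G + m(g(o(-5, -5)))) = 1/(-34 + 52) = 1/18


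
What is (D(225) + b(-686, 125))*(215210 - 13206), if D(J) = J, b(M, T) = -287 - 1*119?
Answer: -36562724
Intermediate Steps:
b(M, T) = -406 (b(M, T) = -287 - 119 = -406)
(D(225) + b(-686, 125))*(215210 - 13206) = (225 - 406)*(215210 - 13206) = -181*202004 = -36562724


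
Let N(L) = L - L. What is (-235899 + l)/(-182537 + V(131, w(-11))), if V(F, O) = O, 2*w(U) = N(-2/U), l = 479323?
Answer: -243424/182537 ≈ -1.3336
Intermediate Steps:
N(L) = 0
w(U) = 0 (w(U) = (½)*0 = 0)
(-235899 + l)/(-182537 + V(131, w(-11))) = (-235899 + 479323)/(-182537 + 0) = 243424/(-182537) = 243424*(-1/182537) = -243424/182537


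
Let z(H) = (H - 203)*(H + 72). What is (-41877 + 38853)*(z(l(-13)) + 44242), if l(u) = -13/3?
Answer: -91362432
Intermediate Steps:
l(u) = -13/3 (l(u) = -13*1/3 = -13/3)
z(H) = (-203 + H)*(72 + H)
(-41877 + 38853)*(z(l(-13)) + 44242) = (-41877 + 38853)*((-14616 + (-13/3)**2 - 131*(-13/3)) + 44242) = -3024*((-14616 + 169/9 + 1703/3) + 44242) = -3024*(-126266/9 + 44242) = -3024*271912/9 = -91362432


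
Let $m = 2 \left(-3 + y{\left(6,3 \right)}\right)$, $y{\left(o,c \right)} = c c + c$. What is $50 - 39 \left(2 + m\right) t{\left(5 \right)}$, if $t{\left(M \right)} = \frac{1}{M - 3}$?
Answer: $-340$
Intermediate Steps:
$y{\left(o,c \right)} = c + c^{2}$ ($y{\left(o,c \right)} = c^{2} + c = c + c^{2}$)
$t{\left(M \right)} = \frac{1}{-3 + M}$
$m = 18$ ($m = 2 \left(-3 + 3 \left(1 + 3\right)\right) = 2 \left(-3 + 3 \cdot 4\right) = 2 \left(-3 + 12\right) = 2 \cdot 9 = 18$)
$50 - 39 \left(2 + m\right) t{\left(5 \right)} = 50 - 39 \frac{2 + 18}{-3 + 5} = 50 - 39 \cdot \frac{20}{2} = 50 - 39 \cdot 20 \cdot \frac{1}{2} = 50 - 390 = -340$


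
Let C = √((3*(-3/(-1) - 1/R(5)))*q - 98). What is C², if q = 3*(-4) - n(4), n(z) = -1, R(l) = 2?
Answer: -361/2 ≈ -180.50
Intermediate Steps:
q = -11 (q = 3*(-4) - 1*(-1) = -12 + 1 = -11)
C = 19*I*√2/2 (C = √((3*(-3/(-1) - 1/2))*(-11) - 98) = √((3*(-3*(-1) - 1*½))*(-11) - 98) = √((3*(3 - ½))*(-11) - 98) = √((3*(5/2))*(-11) - 98) = √((15/2)*(-11) - 98) = √(-165/2 - 98) = √(-361/2) = 19*I*√2/2 ≈ 13.435*I)
C² = (19*I*√2/2)² = -361/2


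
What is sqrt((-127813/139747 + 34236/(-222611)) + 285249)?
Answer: sqrt(276058250953319961637351766)/31109219417 ≈ 534.09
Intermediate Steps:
sqrt((-127813/139747 + 34236/(-222611)) + 285249) = sqrt((-127813*1/139747 + 34236*(-1/222611)) + 285249) = sqrt((-127813/139747 - 34236/222611) + 285249) = sqrt(-33236958035/31109219417 + 285249) = sqrt(8873840492521798/31109219417) = sqrt(276058250953319961637351766)/31109219417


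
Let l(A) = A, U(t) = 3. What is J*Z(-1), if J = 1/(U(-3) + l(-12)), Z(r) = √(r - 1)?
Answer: -I*√2/9 ≈ -0.15713*I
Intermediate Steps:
Z(r) = √(-1 + r)
J = -⅑ (J = 1/(3 - 12) = 1/(-9) = -⅑ ≈ -0.11111)
J*Z(-1) = -√(-1 - 1)/9 = -I*√2/9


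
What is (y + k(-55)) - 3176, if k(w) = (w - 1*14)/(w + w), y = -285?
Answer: -380641/110 ≈ -3460.4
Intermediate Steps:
k(w) = (-14 + w)/(2*w) (k(w) = (w - 14)/((2*w)) = (-14 + w)*(1/(2*w)) = (-14 + w)/(2*w))
(y + k(-55)) - 3176 = (-285 + (1/2)*(-14 - 55)/(-55)) - 3176 = (-285 + (1/2)*(-1/55)*(-69)) - 3176 = (-285 + 69/110) - 3176 = -31281/110 - 3176 = -380641/110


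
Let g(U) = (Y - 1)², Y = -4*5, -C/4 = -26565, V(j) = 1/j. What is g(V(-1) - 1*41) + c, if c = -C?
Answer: -105819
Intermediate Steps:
C = 106260 (C = -4*(-26565) = 106260)
Y = -20
c = -106260 (c = -1*106260 = -106260)
g(U) = 441 (g(U) = (-20 - 1)² = (-21)² = 441)
g(V(-1) - 1*41) + c = 441 - 106260 = -105819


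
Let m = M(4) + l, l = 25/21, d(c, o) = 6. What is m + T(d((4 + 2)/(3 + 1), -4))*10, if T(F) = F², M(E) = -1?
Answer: 7564/21 ≈ 360.19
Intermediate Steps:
l = 25/21 (l = 25*(1/21) = 25/21 ≈ 1.1905)
m = 4/21 (m = -1 + 25/21 = 4/21 ≈ 0.19048)
m + T(d((4 + 2)/(3 + 1), -4))*10 = 4/21 + 6²*10 = 4/21 + 36*10 = 4/21 + 360 = 7564/21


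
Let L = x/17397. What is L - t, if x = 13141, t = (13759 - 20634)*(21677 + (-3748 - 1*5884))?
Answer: 1440634710016/17397 ≈ 8.2809e+7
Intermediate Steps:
t = -82809375 (t = -6875*(21677 + (-3748 - 5884)) = -6875*(21677 - 9632) = -6875*12045 = -82809375)
L = 13141/17397 ≈ 0.75536
L - t = 13141/17397 - 1*(-82809375) = 13141/17397 + 82809375 = 1440634710016/17397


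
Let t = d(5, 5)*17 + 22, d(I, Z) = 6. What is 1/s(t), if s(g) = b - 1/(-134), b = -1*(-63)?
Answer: 134/8443 ≈ 0.015871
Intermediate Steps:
b = 63
t = 124 (t = 6*17 + 22 = 102 + 22 = 124)
s(g) = 8443/134 (s(g) = 63 - 1/(-134) = 63 - 1*(-1/134) = 63 + 1/134 = 8443/134)
1/s(t) = 1/(8443/134) = 134/8443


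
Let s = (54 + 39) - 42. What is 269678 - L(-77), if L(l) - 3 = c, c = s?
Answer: 269624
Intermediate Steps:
s = 51 (s = 93 - 42 = 51)
c = 51
L(l) = 54 (L(l) = 3 + 51 = 54)
269678 - L(-77) = 269678 - 1*54 = 269678 - 54 = 269624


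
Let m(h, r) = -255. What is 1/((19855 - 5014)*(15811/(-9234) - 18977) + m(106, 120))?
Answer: -1026/288986570051 ≈ -3.5503e-9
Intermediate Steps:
1/((19855 - 5014)*(15811/(-9234) - 18977) + m(106, 120)) = 1/((19855 - 5014)*(15811/(-9234) - 18977) - 255) = 1/(14841*(15811*(-1/9234) - 18977) - 255) = 1/(14841*(-15811/9234 - 18977) - 255) = 1/(14841*(-175249429/9234) - 255) = 1/(-288986308421/1026 - 255) = 1/(-288986570051/1026) = -1026/288986570051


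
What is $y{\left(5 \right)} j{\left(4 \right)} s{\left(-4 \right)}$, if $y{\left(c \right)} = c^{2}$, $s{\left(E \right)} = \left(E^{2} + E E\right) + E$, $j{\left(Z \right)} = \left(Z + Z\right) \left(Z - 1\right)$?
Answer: $16800$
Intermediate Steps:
$j{\left(Z \right)} = 2 Z \left(-1 + Z\right)$
$s{\left(E \right)} = E + 2 E^{2}$ ($s{\left(E \right)} = \left(E^{2} + E^{2}\right) + E = 2 E^{2} + E = E + 2 E^{2}$)
$y{\left(5 \right)} j{\left(4 \right)} s{\left(-4 \right)} = 5^{2} \cdot 2 \cdot 4 \left(-1 + 4\right) \left(- 4 \left(1 + 2 \left(-4\right)\right)\right) = 25 \cdot 2 \cdot 4 \cdot 3 \left(- 4 \left(1 - 8\right)\right) = 25 \cdot 24 \left(\left(-4\right) \left(-7\right)\right) = 25 \cdot 24 \cdot 28 = 25 \cdot 672 = 16800$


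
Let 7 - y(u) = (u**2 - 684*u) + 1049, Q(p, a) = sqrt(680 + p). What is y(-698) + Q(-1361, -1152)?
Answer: -965678 + I*sqrt(681) ≈ -9.6568e+5 + 26.096*I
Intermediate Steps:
y(u) = -1042 - u**2 + 684*u (y(u) = 7 - ((u**2 - 684*u) + 1049) = 7 - (1049 + u**2 - 684*u) = 7 + (-1049 - u**2 + 684*u) = -1042 - u**2 + 684*u)
y(-698) + Q(-1361, -1152) = (-1042 - 1*(-698)**2 + 684*(-698)) + sqrt(680 - 1361) = (-1042 - 1*487204 - 477432) + sqrt(-681) = (-1042 - 487204 - 477432) + I*sqrt(681) = -965678 + I*sqrt(681)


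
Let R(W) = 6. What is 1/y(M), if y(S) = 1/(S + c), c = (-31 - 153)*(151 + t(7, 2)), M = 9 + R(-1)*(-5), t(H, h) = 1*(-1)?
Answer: -27621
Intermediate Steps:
t(H, h) = -1
M = -21 (M = 9 + 6*(-5) = 9 - 30 = -21)
c = -27600 (c = (-31 - 153)*(151 - 1) = -184*150 = -27600)
y(S) = 1/(-27600 + S) (y(S) = 1/(S - 27600) = 1/(-27600 + S))
1/y(M) = 1/(1/(-27600 - 21)) = 1/(1/(-27621)) = 1/(-1/27621) = -27621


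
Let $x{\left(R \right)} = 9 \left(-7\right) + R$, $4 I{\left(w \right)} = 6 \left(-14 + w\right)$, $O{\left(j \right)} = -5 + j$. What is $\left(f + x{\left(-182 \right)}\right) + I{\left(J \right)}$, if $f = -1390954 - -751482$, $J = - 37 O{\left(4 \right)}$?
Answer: $- \frac{1279365}{2} \approx -6.3968 \cdot 10^{5}$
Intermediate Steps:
$J = 37$ ($J = - 37 \left(-5 + 4\right) = \left(-37\right) \left(-1\right) = 37$)
$I{\left(w \right)} = -21 + \frac{3 w}{2}$ ($I{\left(w \right)} = \frac{6 \left(-14 + w\right)}{4} = \frac{-84 + 6 w}{4} = -21 + \frac{3 w}{2}$)
$f = -639472$ ($f = -1390954 + 751482 = -639472$)
$x{\left(R \right)} = -63 + R$
$\left(f + x{\left(-182 \right)}\right) + I{\left(J \right)} = \left(-639472 - 245\right) + \left(-21 + \frac{3}{2} \cdot 37\right) = \left(-639472 - 245\right) + \left(-21 + \frac{111}{2}\right) = -639717 + \frac{69}{2} = - \frac{1279365}{2}$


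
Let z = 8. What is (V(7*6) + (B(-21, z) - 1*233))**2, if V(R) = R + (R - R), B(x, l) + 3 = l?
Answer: 34596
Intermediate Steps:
B(x, l) = -3 + l
V(R) = R (V(R) = R + 0 = R)
(V(7*6) + (B(-21, z) - 1*233))**2 = (7*6 + ((-3 + 8) - 1*233))**2 = (42 + (5 - 233))**2 = (42 - 228)**2 = (-186)**2 = 34596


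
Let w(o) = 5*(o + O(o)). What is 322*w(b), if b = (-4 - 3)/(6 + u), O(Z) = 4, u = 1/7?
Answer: 198030/43 ≈ 4605.4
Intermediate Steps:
u = ⅐ ≈ 0.14286
b = -49/43 (b = (-4 - 3)/(6 + ⅐) = -7/43/7 = -7*7/43 = -49/43 ≈ -1.1395)
w(o) = 20 + 5*o (w(o) = 5*(o + 4) = 5*(4 + o) = 20 + 5*o)
322*w(b) = 322*(20 + 5*(-49/43)) = 322*(20 - 245/43) = 322*(615/43) = 198030/43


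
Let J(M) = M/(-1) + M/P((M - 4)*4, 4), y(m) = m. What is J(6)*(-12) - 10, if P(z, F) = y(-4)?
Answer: 80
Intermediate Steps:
P(z, F) = -4
J(M) = -5*M/4 (J(M) = M/(-1) + M/(-4) = M*(-1) + M*(-¼) = -M - M/4 = -5*M/4)
J(6)*(-12) - 10 = -5/4*6*(-12) - 10 = -15/2*(-12) - 10 = 90 - 10 = 80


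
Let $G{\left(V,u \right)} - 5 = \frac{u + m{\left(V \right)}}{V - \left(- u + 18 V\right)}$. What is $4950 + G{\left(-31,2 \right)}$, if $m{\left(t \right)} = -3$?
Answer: $\frac{2621194}{529} \approx 4955.0$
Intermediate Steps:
$G{\left(V,u \right)} = 5 + \frac{-3 + u}{u - 17 V}$ ($G{\left(V,u \right)} = 5 + \frac{u - 3}{V - \left(- u + 18 V\right)} = 5 + \frac{-3 + u}{V - \left(- u + 18 V\right)} = 5 + \frac{-3 + u}{u - 17 V}$)
$4950 + G{\left(-31,2 \right)} = 4950 + \frac{3 - 12 + 85 \left(-31\right)}{\left(-1\right) 2 + 17 \left(-31\right)} = 4950 + \frac{3 - 12 - 2635}{-2 - 527} = 4950 + \frac{1}{-529} \left(-2644\right) = 4950 - - \frac{2644}{529} = 4950 + \frac{2644}{529} = \frac{2621194}{529}$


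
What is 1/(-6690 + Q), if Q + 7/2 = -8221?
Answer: -2/29829 ≈ -6.7049e-5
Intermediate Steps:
Q = -16449/2 (Q = -7/2 - 8221 = -16449/2 ≈ -8224.5)
1/(-6690 + Q) = 1/(-6690 - 16449/2) = 1/(-29829/2) = -2/29829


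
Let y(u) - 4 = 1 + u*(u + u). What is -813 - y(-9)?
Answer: -980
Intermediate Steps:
y(u) = 5 + 2*u² (y(u) = 4 + (1 + u*(u + u)) = 4 + (1 + u*(2*u)) = 4 + (1 + 2*u²) = 5 + 2*u²)
-813 - y(-9) = -813 - (5 + 2*(-9)²) = -813 - (5 + 2*81) = -813 - (5 + 162) = -813 - 1*167 = -813 - 167 = -980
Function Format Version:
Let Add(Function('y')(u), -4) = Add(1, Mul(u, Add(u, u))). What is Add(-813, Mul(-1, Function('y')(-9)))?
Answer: -980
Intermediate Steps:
Function('y')(u) = Add(5, Mul(2, Pow(u, 2))) (Function('y')(u) = Add(4, Add(1, Mul(u, Add(u, u)))) = Add(4, Add(1, Mul(u, Mul(2, u)))) = Add(4, Add(1, Mul(2, Pow(u, 2)))) = Add(5, Mul(2, Pow(u, 2))))
Add(-813, Mul(-1, Function('y')(-9))) = Add(-813, Mul(-1, Add(5, Mul(2, Pow(-9, 2))))) = Add(-813, Mul(-1, Add(5, Mul(2, 81)))) = Add(-813, Mul(-1, Add(5, 162))) = Add(-813, Mul(-1, 167)) = Add(-813, -167) = -980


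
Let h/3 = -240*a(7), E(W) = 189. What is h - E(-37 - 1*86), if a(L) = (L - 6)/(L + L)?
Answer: -1683/7 ≈ -240.43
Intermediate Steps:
a(L) = (-6 + L)/(2*L) (a(L) = (-6 + L)/((2*L)) = (-6 + L)*(1/(2*L)) = (-6 + L)/(2*L))
h = -360/7 (h = 3*(-120*(-6 + 7)/7) = 3*(-120/7) = -360/7 ≈ -51.429)
h - E(-37 - 1*86) = -360/7 - 1*189 = -360/7 - 189 = -1683/7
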